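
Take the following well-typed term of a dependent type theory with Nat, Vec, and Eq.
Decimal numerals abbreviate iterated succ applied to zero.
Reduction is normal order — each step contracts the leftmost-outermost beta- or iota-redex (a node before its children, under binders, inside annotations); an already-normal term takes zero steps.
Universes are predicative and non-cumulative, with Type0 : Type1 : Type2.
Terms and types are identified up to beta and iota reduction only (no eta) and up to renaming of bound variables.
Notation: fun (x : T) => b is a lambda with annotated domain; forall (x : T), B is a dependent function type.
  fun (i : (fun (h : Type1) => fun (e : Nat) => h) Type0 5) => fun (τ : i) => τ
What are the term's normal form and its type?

resulting normal form:
  fun (i : Type0) => fun (h : i) => h
the term's type:
  forall (i : Type0), forall (h : i), i
observation: 2 normal-order steps normalize the term, beginning with a beta-redex.


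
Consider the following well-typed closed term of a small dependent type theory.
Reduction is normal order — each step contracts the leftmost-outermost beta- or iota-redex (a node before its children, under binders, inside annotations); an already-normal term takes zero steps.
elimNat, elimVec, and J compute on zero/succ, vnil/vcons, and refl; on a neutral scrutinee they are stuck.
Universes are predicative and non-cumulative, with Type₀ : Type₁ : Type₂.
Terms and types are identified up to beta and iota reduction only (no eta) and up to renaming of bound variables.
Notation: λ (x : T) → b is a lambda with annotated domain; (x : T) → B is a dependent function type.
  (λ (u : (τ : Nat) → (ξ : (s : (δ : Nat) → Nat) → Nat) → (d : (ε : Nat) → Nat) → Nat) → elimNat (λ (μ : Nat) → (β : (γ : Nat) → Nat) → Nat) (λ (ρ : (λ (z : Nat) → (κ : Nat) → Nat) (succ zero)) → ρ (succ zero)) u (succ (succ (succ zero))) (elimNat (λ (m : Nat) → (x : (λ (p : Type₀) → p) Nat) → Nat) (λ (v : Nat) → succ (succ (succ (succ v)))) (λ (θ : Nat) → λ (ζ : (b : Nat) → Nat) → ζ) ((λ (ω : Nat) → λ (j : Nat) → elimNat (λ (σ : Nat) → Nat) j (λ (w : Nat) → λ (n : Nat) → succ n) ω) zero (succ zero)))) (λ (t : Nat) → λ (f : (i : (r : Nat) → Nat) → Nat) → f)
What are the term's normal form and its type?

normal form:
  succ (succ (succ (succ (succ zero))))
inferred type:
  Nat
observation: the leftmost-outermost redex is a beta-redex, and normalization takes 21 steps.


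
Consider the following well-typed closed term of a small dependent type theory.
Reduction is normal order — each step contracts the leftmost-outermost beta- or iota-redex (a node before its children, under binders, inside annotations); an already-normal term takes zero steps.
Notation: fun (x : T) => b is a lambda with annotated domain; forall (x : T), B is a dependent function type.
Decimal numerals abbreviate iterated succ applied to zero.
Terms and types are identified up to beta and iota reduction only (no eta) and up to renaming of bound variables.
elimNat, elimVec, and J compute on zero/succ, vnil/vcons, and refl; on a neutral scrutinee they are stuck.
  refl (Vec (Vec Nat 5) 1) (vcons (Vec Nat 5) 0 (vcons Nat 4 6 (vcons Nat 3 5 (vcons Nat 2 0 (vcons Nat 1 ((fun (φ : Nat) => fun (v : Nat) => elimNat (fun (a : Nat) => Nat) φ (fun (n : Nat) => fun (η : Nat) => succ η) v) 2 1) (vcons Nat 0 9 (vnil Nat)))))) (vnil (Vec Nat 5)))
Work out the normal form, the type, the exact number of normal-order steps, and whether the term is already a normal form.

normal form:
  refl (Vec (Vec Nat 5) 1) (vcons (Vec Nat 5) 0 (vcons Nat 4 6 (vcons Nat 3 5 (vcons Nat 2 0 (vcons Nat 1 3 (vcons Nat 0 9 (vnil Nat)))))) (vnil (Vec Nat 5)))
the term's type:
  Eq (Vec (Vec Nat 5) 1) (vcons (Vec Nat 5) 0 (vcons Nat 4 6 (vcons Nat 3 5 (vcons Nat 2 0 (vcons Nat 1 3 (vcons Nat 0 9 (vnil Nat)))))) (vnil (Vec Nat 5))) (vcons (Vec Nat 5) 0 (vcons Nat 4 6 (vcons Nat 3 5 (vcons Nat 2 0 (vcons Nat 1 3 (vcons Nat 0 9 (vnil Nat)))))) (vnil (Vec Nat 5)))
normal-order step count: 6
term was already normal: no
first redex: a beta-redex


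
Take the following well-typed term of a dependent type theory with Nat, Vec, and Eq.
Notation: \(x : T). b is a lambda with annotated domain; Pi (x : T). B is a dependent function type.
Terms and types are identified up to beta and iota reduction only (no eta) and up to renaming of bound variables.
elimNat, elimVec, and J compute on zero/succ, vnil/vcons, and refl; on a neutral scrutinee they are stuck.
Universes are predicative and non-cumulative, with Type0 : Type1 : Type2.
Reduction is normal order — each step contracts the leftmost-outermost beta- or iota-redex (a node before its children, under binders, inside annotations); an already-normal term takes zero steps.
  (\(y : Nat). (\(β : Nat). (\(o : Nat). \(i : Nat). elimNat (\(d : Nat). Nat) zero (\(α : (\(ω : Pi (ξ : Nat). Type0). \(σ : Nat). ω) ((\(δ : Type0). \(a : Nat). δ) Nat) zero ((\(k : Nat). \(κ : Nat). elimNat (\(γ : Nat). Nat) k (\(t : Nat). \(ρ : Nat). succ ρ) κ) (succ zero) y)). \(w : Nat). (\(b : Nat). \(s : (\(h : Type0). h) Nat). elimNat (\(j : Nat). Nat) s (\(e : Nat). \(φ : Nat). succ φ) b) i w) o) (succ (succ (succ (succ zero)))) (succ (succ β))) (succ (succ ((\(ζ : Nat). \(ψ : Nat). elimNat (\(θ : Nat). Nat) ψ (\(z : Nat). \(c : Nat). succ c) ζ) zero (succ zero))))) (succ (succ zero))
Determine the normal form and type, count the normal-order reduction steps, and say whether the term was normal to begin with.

resulting normal form:
  succ (succ (succ (succ (succ (succ (succ (succ (succ (succ (succ (succ (succ (succ (succ (succ (succ (succ (succ (succ zero)))))))))))))))))))
inferred type:
  Nat
steps to reach normal form (normal order): 101
started in normal form: no
first contracted redex: a beta-redex


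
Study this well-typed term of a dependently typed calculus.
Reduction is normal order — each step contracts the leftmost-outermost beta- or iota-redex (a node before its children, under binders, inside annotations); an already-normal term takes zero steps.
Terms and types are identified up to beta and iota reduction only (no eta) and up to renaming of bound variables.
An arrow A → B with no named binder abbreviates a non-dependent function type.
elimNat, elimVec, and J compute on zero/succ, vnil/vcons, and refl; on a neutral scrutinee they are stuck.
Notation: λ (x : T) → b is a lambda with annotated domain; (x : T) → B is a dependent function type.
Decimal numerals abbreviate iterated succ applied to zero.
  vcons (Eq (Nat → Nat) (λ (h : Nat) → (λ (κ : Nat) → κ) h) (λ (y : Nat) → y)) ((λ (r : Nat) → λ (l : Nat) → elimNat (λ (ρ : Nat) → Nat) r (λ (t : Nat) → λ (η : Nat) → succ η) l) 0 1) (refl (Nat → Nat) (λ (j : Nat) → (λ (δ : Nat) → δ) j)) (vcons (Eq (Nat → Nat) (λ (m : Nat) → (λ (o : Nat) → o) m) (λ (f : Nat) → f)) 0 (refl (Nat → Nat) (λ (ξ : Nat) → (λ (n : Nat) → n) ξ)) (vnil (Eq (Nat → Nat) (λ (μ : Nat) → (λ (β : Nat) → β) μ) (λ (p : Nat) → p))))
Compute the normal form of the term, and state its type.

normal form:
  vcons (Eq (Nat → Nat) (λ (h : Nat) → h) (λ (κ : Nat) → κ)) 1 (refl (Nat → Nat) (λ (y : Nat) → y)) (vcons (Eq (Nat → Nat) (λ (r : Nat) → r) (λ (l : Nat) → l)) 0 (refl (Nat → Nat) (λ (ρ : Nat) → ρ)) (vnil (Eq (Nat → Nat) (λ (t : Nat) → t) (λ (η : Nat) → η))))
the term's type:
  Vec (Eq (Nat → Nat) (λ (h : Nat) → h) (λ (κ : Nat) → κ)) 2


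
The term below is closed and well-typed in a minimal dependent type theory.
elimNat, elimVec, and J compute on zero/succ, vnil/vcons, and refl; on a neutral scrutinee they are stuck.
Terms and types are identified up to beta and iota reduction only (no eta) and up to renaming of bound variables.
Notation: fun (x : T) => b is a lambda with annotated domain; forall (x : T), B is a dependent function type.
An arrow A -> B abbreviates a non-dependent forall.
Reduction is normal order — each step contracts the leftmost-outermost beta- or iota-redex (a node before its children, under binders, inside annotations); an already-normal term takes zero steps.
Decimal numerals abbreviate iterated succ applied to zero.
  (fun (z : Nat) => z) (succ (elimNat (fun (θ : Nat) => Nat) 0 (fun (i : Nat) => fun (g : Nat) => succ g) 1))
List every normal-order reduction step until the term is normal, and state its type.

normal-order reduction sequence:
  (fun (z : Nat) => z) (succ (elimNat (fun (θ : Nat) => Nat) 0 (fun (i : Nat) => fun (g : Nat) => succ g) 1))
  ~> succ (elimNat (fun (z : Nat) => Nat) 0 (fun (θ : Nat) => fun (i : Nat) => succ i) 1)
  ~> succ ((fun (z : Nat) => fun (θ : Nat) => succ θ) 0 (elimNat (fun (i : Nat) => Nat) 0 (fun (g : Nat) => fun (δ : Nat) => succ δ) 0))
  ~> succ ((fun (z : Nat) => succ z) (elimNat (fun (θ : Nat) => Nat) 0 (fun (i : Nat) => fun (g : Nat) => succ g) 0))
  ~> succ (succ (elimNat (fun (z : Nat) => Nat) 0 (fun (θ : Nat) => fun (i : Nat) => succ i) 0))
  ~> 2
the term's type:
  Nat


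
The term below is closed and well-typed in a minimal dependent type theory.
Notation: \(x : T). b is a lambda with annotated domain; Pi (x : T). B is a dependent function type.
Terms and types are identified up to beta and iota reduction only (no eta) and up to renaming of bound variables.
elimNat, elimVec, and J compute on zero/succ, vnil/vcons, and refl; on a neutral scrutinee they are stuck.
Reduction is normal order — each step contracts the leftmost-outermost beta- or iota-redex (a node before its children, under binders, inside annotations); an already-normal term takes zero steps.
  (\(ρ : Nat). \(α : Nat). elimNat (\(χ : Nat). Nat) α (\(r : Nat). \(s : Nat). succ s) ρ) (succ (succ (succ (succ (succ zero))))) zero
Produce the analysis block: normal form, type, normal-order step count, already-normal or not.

normal form:
  succ (succ (succ (succ (succ zero))))
inferred type:
  Nat
steps to reach normal form (normal order): 18
term was already normal: no
first contracted redex: a beta-redex


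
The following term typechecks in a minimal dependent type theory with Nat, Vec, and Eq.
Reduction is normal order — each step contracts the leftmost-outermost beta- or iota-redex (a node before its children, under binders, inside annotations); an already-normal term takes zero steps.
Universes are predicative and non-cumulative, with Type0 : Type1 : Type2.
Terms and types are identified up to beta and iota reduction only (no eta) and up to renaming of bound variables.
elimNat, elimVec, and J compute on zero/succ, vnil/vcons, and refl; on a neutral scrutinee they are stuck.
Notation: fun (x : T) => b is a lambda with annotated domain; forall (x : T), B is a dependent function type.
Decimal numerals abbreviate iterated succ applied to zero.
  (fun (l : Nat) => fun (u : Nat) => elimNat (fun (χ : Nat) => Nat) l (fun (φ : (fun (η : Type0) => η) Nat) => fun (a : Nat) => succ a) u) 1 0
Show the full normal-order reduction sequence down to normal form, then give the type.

reduction (normal order):
  (fun (l : Nat) => fun (u : Nat) => elimNat (fun (χ : Nat) => Nat) l (fun (φ : (fun (η : Type0) => η) Nat) => fun (a : Nat) => succ a) u) 1 0
  ~> (fun (l : Nat) => elimNat (fun (u : Nat) => Nat) 1 (fun (χ : (fun (φ : Type0) => φ) Nat) => fun (η : Nat) => succ η) l) 0
  ~> elimNat (fun (l : Nat) => Nat) 1 (fun (u : (fun (χ : Type0) => χ) Nat) => fun (φ : Nat) => succ φ) 0
  ~> 1
type:
  Nat


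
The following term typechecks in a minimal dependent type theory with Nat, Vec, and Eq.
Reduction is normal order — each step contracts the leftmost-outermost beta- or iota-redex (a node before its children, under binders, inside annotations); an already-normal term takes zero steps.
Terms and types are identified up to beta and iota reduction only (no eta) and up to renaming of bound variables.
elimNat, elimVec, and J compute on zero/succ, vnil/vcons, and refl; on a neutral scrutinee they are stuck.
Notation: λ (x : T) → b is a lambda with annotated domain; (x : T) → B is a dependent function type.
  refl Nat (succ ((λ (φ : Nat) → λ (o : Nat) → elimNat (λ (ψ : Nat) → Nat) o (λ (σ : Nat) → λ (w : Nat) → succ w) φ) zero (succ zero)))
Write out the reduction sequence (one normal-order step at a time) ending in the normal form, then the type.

normal-order reduction:
  refl Nat (succ ((λ (φ : Nat) → λ (o : Nat) → elimNat (λ (ψ : Nat) → Nat) o (λ (σ : Nat) → λ (w : Nat) → succ w) φ) zero (succ zero)))
  ~> refl Nat (succ ((λ (φ : Nat) → elimNat (λ (o : Nat) → Nat) φ (λ (ψ : Nat) → λ (σ : Nat) → succ σ) zero) (succ zero)))
  ~> refl Nat (succ (elimNat (λ (φ : Nat) → Nat) (succ zero) (λ (o : Nat) → λ (ψ : Nat) → succ ψ) zero))
  ~> refl Nat (succ (succ zero))
the term's type:
  Eq Nat (succ (succ zero)) (succ (succ zero))


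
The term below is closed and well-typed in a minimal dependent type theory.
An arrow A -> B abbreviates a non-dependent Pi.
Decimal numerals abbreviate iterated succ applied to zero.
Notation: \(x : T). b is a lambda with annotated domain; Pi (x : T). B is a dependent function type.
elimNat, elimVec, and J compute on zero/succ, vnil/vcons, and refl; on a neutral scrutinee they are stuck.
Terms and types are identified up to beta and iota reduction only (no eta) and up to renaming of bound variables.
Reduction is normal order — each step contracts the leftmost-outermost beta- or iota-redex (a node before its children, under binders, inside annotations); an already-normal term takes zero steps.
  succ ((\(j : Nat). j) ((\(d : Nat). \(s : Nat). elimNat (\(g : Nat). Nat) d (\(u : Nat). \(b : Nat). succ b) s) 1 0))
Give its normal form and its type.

normal form:
  2
type:
  Nat
observation: normalization takes exactly 4 steps under the normal-order strategy.


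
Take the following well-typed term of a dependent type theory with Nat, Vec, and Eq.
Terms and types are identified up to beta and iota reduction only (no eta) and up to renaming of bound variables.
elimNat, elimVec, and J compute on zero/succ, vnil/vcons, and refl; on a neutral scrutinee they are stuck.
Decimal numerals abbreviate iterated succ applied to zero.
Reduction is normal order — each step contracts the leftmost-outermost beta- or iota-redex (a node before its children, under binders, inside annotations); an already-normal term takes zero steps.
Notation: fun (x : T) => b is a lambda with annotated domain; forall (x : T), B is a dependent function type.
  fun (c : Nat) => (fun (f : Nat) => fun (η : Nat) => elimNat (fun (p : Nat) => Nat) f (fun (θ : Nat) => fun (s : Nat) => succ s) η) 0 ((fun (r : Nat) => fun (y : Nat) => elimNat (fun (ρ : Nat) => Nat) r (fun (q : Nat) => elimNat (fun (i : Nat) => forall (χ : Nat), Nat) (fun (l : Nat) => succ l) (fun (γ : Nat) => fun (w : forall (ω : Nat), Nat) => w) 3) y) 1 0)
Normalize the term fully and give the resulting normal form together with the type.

normal form:
  fun (c : Nat) => 1
the term's type:
  forall (c : Nat), Nat
observation: the leftmost-outermost redex is a beta-redex, and normalization takes 9 steps.


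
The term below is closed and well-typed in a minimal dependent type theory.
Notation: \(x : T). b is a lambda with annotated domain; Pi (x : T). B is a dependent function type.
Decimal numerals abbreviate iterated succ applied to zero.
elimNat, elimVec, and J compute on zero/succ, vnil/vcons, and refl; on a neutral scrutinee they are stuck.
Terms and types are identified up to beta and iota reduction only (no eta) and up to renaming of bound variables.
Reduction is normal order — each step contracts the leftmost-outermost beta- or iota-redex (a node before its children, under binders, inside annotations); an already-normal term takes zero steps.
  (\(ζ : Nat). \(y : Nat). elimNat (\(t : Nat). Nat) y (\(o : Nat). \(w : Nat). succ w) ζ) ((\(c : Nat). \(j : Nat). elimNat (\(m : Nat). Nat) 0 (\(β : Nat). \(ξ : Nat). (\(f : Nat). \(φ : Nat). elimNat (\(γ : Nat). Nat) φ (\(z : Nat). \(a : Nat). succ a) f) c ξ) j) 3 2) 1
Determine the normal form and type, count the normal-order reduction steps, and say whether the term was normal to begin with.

resulting normal form:
  7
type:
  Nat
normal-order step count: 54
term was already normal: no
first redex: a beta-redex


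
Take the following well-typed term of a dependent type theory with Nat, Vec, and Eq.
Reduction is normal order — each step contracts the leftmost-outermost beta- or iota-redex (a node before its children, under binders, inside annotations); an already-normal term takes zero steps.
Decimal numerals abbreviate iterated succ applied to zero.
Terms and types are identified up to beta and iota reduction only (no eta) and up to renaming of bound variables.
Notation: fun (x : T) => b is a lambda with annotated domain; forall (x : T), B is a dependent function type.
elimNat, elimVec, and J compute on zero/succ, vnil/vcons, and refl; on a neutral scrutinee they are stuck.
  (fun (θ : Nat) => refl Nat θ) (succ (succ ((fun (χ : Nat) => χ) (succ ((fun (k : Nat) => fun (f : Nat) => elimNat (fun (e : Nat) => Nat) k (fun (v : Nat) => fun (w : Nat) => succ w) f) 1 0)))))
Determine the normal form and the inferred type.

resulting normal form:
  refl Nat 4
inferred type:
  Eq Nat 4 4
observation: contracting a beta-redex first, the term normalizes in 5 steps.


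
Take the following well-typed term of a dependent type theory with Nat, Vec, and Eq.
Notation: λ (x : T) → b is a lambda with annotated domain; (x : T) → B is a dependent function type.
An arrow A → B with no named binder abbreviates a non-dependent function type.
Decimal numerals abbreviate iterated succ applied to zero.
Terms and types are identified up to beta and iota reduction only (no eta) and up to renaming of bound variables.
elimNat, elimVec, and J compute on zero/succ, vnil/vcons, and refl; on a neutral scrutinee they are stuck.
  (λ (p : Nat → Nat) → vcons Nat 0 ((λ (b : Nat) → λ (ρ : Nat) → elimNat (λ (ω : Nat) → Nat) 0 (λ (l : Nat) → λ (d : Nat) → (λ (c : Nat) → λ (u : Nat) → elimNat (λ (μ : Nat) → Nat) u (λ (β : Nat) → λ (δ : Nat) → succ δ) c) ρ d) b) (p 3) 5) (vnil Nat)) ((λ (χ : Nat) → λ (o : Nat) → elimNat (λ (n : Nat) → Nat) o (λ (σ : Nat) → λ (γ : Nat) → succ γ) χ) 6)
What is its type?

type:
  Vec Nat 1


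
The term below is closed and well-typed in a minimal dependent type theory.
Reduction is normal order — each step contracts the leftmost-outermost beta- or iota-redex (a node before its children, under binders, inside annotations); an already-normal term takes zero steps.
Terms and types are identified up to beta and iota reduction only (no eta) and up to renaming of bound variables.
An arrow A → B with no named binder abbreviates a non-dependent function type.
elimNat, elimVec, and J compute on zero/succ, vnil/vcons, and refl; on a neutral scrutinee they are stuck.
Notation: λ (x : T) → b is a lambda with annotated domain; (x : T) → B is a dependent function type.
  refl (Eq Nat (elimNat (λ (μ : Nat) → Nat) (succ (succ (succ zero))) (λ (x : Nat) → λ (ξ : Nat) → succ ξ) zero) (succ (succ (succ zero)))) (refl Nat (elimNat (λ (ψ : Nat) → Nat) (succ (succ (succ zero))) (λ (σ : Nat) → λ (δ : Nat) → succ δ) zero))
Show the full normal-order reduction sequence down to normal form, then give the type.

normal-order reduction sequence:
  refl (Eq Nat (elimNat (λ (μ : Nat) → Nat) (succ (succ (succ zero))) (λ (x : Nat) → λ (ξ : Nat) → succ ξ) zero) (succ (succ (succ zero)))) (refl Nat (elimNat (λ (ψ : Nat) → Nat) (succ (succ (succ zero))) (λ (σ : Nat) → λ (δ : Nat) → succ δ) zero))
  ~> refl (Eq Nat (succ (succ (succ zero))) (succ (succ (succ zero)))) (refl Nat (elimNat (λ (μ : Nat) → Nat) (succ (succ (succ zero))) (λ (x : Nat) → λ (ξ : Nat) → succ ξ) zero))
  ~> refl (Eq Nat (succ (succ (succ zero))) (succ (succ (succ zero)))) (refl Nat (succ (succ (succ zero))))
inferred type:
  Eq (Eq Nat (succ (succ (succ zero))) (succ (succ (succ zero)))) (refl Nat (succ (succ (succ zero)))) (refl Nat (succ (succ (succ zero))))


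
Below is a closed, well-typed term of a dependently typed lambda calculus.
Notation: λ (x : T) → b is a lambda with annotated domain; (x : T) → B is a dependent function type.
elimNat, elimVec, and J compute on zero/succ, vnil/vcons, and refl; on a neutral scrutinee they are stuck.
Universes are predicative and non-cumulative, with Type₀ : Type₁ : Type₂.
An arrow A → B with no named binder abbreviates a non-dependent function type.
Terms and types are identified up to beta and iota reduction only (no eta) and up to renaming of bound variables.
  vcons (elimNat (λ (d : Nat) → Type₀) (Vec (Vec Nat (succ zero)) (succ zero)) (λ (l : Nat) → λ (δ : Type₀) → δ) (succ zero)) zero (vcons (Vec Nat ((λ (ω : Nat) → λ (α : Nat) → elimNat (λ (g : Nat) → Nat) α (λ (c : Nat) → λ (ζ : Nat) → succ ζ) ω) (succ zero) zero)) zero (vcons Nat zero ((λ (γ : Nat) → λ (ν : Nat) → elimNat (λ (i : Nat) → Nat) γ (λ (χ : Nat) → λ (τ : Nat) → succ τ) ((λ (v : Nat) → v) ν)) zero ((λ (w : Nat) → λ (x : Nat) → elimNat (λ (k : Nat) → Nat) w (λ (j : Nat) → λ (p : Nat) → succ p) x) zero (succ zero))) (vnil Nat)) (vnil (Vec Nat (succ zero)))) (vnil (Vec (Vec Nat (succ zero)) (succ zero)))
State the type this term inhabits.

the term's type:
  Vec (Vec (Vec Nat (succ zero)) (succ zero)) (succ zero)


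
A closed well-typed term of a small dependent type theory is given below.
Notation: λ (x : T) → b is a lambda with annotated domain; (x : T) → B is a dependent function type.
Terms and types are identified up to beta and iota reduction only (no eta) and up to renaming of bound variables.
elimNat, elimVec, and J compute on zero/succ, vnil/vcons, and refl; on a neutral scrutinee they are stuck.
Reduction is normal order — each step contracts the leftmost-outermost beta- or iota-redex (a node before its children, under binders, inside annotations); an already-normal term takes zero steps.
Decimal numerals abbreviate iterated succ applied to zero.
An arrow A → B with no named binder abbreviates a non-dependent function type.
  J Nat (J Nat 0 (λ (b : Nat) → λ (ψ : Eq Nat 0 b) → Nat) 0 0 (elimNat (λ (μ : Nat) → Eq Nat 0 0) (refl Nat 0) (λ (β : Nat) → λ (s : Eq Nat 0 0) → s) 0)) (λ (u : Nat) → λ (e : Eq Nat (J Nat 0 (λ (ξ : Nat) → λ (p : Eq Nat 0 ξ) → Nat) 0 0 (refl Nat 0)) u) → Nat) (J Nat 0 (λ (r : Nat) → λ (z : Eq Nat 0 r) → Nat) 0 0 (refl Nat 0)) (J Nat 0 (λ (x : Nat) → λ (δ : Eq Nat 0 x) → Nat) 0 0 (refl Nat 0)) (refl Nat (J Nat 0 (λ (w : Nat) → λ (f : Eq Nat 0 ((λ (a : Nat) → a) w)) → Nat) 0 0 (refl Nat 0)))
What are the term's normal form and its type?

resulting normal form:
  0
type:
  Nat


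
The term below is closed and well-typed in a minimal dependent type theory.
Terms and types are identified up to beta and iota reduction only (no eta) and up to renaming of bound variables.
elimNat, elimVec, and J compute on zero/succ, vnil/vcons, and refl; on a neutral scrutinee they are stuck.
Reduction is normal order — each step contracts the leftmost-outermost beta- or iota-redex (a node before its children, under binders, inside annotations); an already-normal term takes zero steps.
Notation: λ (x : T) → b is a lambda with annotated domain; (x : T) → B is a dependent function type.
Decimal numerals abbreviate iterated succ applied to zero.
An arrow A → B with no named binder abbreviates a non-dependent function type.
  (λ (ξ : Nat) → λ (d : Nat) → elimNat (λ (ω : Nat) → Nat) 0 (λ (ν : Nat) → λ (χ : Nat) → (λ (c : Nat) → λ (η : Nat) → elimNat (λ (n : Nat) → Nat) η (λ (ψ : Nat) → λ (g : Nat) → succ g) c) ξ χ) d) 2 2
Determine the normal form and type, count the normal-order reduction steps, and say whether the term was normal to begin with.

resulting normal form:
  4
the term's type:
  Nat
reduction steps (normal order): 27
started in normal form: no
first redex: a beta-redex


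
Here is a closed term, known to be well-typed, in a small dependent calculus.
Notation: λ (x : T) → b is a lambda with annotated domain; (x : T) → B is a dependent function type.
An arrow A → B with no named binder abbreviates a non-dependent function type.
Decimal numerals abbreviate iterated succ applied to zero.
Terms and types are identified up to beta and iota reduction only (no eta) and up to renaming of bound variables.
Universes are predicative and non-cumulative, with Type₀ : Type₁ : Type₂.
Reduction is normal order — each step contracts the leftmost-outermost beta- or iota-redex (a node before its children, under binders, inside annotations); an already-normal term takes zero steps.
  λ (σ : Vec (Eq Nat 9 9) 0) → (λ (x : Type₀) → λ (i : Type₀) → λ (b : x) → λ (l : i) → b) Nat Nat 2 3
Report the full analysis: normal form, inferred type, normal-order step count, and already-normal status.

resulting normal form:
  λ (σ : Vec (Eq Nat 9 9) 0) → 2
the term's type:
  Vec (Eq Nat 9 9) 0 → Nat
normal-order step count: 4
term was already normal: no
first contracted redex: a beta-redex


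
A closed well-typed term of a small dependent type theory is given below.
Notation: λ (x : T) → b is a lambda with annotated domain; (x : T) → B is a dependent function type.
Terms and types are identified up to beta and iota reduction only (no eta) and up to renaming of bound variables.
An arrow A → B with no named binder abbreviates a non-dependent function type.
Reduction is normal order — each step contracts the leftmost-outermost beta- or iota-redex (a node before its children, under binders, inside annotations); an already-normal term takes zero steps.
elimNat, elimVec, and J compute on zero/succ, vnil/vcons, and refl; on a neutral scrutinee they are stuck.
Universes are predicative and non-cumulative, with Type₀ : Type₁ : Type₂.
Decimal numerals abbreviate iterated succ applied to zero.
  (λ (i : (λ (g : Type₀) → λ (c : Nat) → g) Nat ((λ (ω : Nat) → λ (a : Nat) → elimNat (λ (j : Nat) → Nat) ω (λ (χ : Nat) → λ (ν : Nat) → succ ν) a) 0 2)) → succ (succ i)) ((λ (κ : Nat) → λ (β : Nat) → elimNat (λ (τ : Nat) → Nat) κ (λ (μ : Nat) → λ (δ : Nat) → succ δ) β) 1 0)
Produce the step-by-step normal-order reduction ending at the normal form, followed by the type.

reduction (normal order):
  (λ (i : (λ (g : Type₀) → λ (c : Nat) → g) Nat ((λ (ω : Nat) → λ (a : Nat) → elimNat (λ (j : Nat) → Nat) ω (λ (χ : Nat) → λ (ν : Nat) → succ ν) a) 0 2)) → succ (succ i)) ((λ (κ : Nat) → λ (β : Nat) → elimNat (λ (τ : Nat) → Nat) κ (λ (μ : Nat) → λ (δ : Nat) → succ δ) β) 1 0)
  ~> succ (succ ((λ (i : Nat) → λ (g : Nat) → elimNat (λ (c : Nat) → Nat) i (λ (ω : Nat) → λ (a : Nat) → succ a) g) 1 0))
  ~> succ (succ ((λ (i : Nat) → elimNat (λ (g : Nat) → Nat) 1 (λ (c : Nat) → λ (ω : Nat) → succ ω) i) 0))
  ~> succ (succ (elimNat (λ (i : Nat) → Nat) 1 (λ (g : Nat) → λ (c : Nat) → succ c) 0))
  ~> 3
the term's type:
  Nat


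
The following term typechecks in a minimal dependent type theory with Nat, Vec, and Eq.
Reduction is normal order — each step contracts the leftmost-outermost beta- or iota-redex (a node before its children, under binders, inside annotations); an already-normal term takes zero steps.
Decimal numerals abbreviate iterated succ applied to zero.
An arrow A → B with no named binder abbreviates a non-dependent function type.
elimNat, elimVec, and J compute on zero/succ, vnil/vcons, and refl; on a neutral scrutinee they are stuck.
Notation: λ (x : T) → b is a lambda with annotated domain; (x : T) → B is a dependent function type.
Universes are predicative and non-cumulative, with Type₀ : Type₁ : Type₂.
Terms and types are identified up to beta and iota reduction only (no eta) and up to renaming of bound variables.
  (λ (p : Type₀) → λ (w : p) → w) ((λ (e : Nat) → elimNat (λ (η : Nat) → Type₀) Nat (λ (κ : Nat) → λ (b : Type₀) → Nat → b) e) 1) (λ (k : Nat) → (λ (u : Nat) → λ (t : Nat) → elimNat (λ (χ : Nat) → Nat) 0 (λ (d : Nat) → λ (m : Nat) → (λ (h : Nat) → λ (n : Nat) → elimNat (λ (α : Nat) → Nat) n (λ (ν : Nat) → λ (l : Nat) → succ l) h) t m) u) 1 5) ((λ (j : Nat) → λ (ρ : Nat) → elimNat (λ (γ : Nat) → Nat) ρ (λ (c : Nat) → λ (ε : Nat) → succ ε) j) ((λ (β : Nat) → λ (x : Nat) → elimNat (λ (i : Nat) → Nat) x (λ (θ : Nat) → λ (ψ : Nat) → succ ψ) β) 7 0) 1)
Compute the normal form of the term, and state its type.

reduced normal form:
  5
type:
  Nat


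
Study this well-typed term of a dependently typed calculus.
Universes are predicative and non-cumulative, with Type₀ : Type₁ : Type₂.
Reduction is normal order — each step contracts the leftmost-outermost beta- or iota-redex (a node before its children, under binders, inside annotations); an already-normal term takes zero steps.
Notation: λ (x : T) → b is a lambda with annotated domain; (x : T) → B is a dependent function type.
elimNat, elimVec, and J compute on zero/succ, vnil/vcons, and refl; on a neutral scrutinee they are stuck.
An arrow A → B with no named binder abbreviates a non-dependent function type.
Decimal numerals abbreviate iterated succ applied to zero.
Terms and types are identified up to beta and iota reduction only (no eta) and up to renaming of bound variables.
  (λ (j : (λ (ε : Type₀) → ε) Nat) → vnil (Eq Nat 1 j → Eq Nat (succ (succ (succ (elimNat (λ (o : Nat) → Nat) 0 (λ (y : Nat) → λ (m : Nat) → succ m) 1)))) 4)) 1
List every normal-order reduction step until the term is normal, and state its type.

normal-order reduction:
  (λ (j : (λ (ε : Type₀) → ε) Nat) → vnil (Eq Nat 1 j → Eq Nat (succ (succ (succ (elimNat (λ (o : Nat) → Nat) 0 (λ (y : Nat) → λ (m : Nat) → succ m) 1)))) 4)) 1
  ~> vnil (Eq Nat 1 1 → Eq Nat (succ (succ (succ (elimNat (λ (j : Nat) → Nat) 0 (λ (ε : Nat) → λ (o : Nat) → succ o) 1)))) 4)
  ~> vnil (Eq Nat 1 1 → Eq Nat (succ (succ (succ ((λ (j : Nat) → λ (ε : Nat) → succ ε) 0 (elimNat (λ (o : Nat) → Nat) 0 (λ (y : Nat) → λ (m : Nat) → succ m) 0))))) 4)
  ~> vnil (Eq Nat 1 1 → Eq Nat (succ (succ (succ ((λ (j : Nat) → succ j) (elimNat (λ (ε : Nat) → Nat) 0 (λ (o : Nat) → λ (y : Nat) → succ y) 0))))) 4)
  ~> vnil (Eq Nat 1 1 → Eq Nat (succ (succ (succ (succ (elimNat (λ (j : Nat) → Nat) 0 (λ (ε : Nat) → λ (o : Nat) → succ o) 0))))) 4)
  ~> vnil (Eq Nat 1 1 → Eq Nat 4 4)
the term's type:
  Vec (Eq Nat 1 1 → Eq Nat 4 4) 0


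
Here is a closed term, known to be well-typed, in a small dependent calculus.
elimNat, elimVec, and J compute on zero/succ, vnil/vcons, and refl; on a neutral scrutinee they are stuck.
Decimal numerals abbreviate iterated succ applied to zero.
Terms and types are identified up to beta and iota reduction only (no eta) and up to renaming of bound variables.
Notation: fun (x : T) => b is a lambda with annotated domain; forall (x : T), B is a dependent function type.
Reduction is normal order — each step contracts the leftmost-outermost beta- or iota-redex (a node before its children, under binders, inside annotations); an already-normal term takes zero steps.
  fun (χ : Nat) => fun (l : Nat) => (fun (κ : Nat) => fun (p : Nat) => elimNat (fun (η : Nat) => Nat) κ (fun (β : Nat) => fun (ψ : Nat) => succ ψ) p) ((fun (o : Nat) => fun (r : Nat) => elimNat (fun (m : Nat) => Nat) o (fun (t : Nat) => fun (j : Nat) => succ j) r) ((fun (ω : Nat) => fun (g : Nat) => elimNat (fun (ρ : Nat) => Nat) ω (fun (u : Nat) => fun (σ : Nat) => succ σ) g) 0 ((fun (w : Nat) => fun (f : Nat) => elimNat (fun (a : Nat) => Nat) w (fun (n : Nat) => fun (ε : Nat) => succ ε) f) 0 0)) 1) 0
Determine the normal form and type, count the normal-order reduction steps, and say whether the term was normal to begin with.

normal form:
  fun (χ : Nat) => fun (l : Nat) => 1
the term's type:
  forall (χ : Nat), forall (l : Nat), Nat
reduction steps (normal order): 15
started in normal form: no
first redex: a beta-redex


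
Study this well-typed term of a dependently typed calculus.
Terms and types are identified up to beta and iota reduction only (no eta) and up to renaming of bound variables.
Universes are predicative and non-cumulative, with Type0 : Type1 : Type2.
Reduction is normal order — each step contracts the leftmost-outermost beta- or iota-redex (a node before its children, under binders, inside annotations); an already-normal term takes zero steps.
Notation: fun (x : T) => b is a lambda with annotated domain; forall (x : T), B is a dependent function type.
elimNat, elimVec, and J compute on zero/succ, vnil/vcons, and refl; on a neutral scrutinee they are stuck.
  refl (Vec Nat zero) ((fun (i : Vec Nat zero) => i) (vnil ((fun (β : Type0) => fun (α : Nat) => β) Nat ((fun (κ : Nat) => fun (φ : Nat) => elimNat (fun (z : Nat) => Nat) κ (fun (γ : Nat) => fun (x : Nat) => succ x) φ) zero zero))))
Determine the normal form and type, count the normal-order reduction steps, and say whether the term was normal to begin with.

resulting normal form:
  refl (Vec Nat zero) (vnil Nat)
type:
  Eq (Vec Nat zero) (vnil Nat) (vnil Nat)
normal-order step count: 3
already normal: no
first contracted redex: a beta-redex


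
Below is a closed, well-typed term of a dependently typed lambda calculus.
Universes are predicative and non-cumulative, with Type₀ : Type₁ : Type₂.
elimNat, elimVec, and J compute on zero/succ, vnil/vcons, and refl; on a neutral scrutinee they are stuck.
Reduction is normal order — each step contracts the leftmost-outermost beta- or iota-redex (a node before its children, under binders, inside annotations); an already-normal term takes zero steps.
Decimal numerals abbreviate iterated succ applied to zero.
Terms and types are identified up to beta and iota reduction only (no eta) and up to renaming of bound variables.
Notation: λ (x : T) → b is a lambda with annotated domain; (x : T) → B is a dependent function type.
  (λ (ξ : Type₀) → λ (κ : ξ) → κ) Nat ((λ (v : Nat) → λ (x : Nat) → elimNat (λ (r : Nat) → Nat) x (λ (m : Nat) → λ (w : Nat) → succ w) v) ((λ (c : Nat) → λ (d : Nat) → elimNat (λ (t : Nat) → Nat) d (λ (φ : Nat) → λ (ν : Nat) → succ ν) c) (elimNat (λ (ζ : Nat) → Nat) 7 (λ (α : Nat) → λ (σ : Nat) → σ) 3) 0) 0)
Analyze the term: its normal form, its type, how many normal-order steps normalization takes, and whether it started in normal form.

normal form:
  7
inferred type:
  Nat
steps to reach normal form (normal order): 60
already normal: no
first contracted redex: a beta-redex


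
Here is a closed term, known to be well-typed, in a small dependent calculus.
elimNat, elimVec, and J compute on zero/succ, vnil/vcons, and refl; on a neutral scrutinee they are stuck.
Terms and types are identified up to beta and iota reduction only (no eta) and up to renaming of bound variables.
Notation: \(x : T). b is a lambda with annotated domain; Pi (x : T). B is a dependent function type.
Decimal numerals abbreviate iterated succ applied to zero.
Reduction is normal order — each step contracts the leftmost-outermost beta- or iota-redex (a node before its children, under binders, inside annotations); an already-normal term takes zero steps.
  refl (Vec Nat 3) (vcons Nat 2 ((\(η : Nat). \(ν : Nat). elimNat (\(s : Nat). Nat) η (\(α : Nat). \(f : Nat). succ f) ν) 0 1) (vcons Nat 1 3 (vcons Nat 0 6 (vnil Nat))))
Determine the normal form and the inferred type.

resulting normal form:
  refl (Vec Nat 3) (vcons Nat 2 1 (vcons Nat 1 3 (vcons Nat 0 6 (vnil Nat))))
inferred type:
  Eq (Vec Nat 3) (vcons Nat 2 1 (vcons Nat 1 3 (vcons Nat 0 6 (vnil Nat)))) (vcons Nat 2 1 (vcons Nat 1 3 (vcons Nat 0 6 (vnil Nat))))
observation: the term reaches its normal form after 6 normal-order steps.


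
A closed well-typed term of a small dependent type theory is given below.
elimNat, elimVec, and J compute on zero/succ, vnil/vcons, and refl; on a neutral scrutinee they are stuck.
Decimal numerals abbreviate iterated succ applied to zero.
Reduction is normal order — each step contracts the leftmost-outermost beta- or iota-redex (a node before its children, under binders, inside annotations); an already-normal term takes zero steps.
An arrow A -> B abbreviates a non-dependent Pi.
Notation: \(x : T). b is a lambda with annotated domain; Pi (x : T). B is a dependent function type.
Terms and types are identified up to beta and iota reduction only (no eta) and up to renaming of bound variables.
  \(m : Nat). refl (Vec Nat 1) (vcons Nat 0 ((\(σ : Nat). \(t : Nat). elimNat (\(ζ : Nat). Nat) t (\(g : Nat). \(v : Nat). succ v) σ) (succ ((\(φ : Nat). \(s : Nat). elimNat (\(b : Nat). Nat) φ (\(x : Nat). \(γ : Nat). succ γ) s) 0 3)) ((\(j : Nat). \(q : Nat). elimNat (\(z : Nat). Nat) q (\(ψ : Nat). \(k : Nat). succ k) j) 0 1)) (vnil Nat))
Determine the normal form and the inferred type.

reduced normal form:
  \(m : Nat). refl (Vec Nat 1) (vcons Nat 0 5 (vnil Nat))
type:
  Nat -> Eq (Vec Nat 1) (vcons Nat 0 5 (vnil Nat)) (vcons Nat 0 5 (vnil Nat))
observation: the term reaches its normal form after 30 normal-order steps.


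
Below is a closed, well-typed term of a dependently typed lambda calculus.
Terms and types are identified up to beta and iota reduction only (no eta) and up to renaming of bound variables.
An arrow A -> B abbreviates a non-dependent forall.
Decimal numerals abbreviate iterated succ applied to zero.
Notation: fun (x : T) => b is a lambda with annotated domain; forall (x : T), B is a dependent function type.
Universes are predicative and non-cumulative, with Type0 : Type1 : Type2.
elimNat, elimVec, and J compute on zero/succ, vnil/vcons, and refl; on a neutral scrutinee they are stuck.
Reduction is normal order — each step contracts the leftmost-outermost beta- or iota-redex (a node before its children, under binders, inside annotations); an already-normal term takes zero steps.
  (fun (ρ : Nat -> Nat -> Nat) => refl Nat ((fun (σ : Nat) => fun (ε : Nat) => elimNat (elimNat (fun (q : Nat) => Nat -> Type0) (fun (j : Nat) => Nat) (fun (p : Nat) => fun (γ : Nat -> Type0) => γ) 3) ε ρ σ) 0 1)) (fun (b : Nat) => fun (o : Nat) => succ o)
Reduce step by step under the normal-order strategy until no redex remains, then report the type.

normal-order reduction:
  (fun (ρ : Nat -> Nat -> Nat) => refl Nat ((fun (σ : Nat) => fun (ε : Nat) => elimNat (elimNat (fun (q : Nat) => Nat -> Type0) (fun (j : Nat) => Nat) (fun (p : Nat) => fun (γ : Nat -> Type0) => γ) 3) ε ρ σ) 0 1)) (fun (b : Nat) => fun (o : Nat) => succ o)
  ~> refl Nat ((fun (ρ : Nat) => fun (σ : Nat) => elimNat (elimNat (fun (ε : Nat) => Nat -> Type0) (fun (q : Nat) => Nat) (fun (j : Nat) => fun (p : Nat -> Type0) => p) 3) σ (fun (γ : Nat) => fun (b : Nat) => succ b) ρ) 0 1)
  ~> refl Nat ((fun (ρ : Nat) => elimNat (elimNat (fun (σ : Nat) => Nat -> Type0) (fun (ε : Nat) => Nat) (fun (q : Nat) => fun (j : Nat -> Type0) => j) 3) ρ (fun (p : Nat) => fun (γ : Nat) => succ γ) 0) 1)
  ~> refl Nat (elimNat (elimNat (fun (ρ : Nat) => Nat -> Type0) (fun (σ : Nat) => Nat) (fun (ε : Nat) => fun (q : Nat -> Type0) => q) 3) 1 (fun (j : Nat) => fun (p : Nat) => succ p) 0)
  ~> refl Nat 1
the term's type:
  Eq Nat 1 1


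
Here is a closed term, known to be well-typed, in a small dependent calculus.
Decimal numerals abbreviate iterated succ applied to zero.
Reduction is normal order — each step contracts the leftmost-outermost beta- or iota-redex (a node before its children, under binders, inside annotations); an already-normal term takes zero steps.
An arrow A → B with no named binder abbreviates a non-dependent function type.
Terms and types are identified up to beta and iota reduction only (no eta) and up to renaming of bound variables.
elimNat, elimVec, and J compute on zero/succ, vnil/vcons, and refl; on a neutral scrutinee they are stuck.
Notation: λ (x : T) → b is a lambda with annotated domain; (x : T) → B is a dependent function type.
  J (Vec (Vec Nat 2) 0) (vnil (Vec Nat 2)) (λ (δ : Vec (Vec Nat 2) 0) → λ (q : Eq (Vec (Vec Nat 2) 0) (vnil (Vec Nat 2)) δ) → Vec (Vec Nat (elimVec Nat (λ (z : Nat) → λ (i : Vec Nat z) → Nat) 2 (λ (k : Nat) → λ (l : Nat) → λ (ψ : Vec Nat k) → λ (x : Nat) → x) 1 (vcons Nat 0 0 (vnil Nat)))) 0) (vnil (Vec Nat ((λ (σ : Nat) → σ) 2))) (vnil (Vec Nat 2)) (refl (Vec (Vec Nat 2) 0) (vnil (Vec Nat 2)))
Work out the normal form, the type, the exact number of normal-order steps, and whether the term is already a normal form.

reduced normal form:
  vnil (Vec Nat 2)
inferred type:
  Vec (Vec Nat 2) 0
steps to reach normal form (normal order): 2
started in normal form: no
first redex: a J iota-redex
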